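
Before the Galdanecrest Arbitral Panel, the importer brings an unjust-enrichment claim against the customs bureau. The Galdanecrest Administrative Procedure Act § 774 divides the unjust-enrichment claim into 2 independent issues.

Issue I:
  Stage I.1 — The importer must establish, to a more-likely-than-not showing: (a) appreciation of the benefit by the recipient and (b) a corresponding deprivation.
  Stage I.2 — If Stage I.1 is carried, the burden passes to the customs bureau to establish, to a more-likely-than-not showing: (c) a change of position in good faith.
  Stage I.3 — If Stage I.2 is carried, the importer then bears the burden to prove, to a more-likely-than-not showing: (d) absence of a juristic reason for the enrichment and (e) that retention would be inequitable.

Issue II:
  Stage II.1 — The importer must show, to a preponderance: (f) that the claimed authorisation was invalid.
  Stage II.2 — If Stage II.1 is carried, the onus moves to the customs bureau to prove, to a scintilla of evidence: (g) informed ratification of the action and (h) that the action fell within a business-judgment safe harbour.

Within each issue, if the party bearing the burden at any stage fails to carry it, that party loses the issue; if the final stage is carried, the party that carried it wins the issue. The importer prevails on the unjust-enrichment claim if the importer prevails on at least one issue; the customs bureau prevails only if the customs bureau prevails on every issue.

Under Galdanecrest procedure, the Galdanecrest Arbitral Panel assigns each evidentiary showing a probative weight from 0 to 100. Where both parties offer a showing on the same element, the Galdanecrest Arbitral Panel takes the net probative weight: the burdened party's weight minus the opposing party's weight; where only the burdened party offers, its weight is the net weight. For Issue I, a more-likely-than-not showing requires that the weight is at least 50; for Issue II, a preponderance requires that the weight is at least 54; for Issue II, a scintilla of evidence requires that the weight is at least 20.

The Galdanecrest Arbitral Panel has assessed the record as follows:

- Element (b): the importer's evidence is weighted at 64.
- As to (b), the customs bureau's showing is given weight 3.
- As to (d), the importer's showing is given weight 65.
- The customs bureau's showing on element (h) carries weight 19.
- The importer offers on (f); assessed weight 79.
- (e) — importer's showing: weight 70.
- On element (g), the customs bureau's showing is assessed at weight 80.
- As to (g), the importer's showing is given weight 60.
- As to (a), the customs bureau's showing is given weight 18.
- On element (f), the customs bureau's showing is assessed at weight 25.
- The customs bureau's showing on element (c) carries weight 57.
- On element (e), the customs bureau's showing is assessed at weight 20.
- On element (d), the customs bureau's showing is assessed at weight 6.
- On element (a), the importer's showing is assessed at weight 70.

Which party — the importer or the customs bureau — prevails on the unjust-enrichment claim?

importer

— Issue I —
At Stage I.1 the importer must meet a more-likely-than-not showing (weight is at least 50): on (a) the weight is 70 less the opposing 18 gives net 52, which does reach 50, so (a) meets the standard; on (b) the weight is 64 less the opposing 3 gives net 61, which does reach 50, so (b) meets the standard.
  Stage I.1 carried; the burden shifts to the customs bureau.
At Stage I.2 the customs bureau must meet a more-likely-than-not showing (weight is at least 50): on (c) the weight is 57, ≥ 50, so (c) meets the standard.
  Stage I.2 carried; the burden shifts to the importer.
At Stage I.3 the importer must meet a more-likely-than-not showing (weight is at least 50): on (d) the weight is 65 less the opposing 6 gives net 59, which does reach 50, so (d) meets the standard; on (e) the weight is 70 less the opposing 20 gives net 50, ≥ 50, so (e) meets the standard.
  All elements met at the final stage.
All stages carried — the importer prevails on this issue.
— Issue II —
At Stage II.1 the importer must meet a preponderance (weight is at least 54): on (f) the weight is 79 less the opposing 25 gives net 54, ≥ 54, so (f) meets the standard.
  Stage II.1 is satisfied; the onus moves to the customs bureau.
At Stage II.2 the customs bureau must meet a scintilla of evidence (weight is at least 20): on (g) the weight is 80 less the opposing 60 gives net 20, ≥ 20, so (g) meets the standard; on (h) the weight is 19, < 20, so (h) does not meet the standard.
  The customs bureau does not carry Stage II.2.
So the importer prevails on this issue.
Per-issue: Issue I → importer; Issue II → importer. The importer must prevail on at least one issue; overall, the importer prevails.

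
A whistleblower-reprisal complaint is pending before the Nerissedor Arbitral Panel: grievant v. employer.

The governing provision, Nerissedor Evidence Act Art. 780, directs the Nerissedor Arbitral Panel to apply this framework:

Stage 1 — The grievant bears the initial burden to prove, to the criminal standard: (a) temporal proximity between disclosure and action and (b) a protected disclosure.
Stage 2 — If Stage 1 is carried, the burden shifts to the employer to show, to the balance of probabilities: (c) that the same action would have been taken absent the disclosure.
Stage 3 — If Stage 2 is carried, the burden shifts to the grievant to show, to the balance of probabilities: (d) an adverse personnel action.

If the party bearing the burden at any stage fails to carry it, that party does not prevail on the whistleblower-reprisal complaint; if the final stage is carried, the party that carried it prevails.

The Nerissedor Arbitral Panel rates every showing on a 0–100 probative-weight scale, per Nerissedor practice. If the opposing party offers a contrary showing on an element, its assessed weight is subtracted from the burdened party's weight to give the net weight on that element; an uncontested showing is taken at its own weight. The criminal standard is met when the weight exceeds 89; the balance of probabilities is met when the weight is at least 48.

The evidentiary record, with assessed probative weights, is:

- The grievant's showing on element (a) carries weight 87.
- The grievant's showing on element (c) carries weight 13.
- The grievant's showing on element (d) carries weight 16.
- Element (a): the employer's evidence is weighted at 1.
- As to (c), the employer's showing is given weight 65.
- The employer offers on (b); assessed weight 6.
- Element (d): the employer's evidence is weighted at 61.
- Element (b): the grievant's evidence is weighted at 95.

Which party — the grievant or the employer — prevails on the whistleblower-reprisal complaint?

Stage 1 (grievant, the criminal standard, weight exceeds 89): (a) net 87−1=86 ≤ 89 — fails; (b) net 95−6=89 ≤ 89 — fails.
  Stage 1 not carried; the grievant fails its burden.
The employer prevails.

employer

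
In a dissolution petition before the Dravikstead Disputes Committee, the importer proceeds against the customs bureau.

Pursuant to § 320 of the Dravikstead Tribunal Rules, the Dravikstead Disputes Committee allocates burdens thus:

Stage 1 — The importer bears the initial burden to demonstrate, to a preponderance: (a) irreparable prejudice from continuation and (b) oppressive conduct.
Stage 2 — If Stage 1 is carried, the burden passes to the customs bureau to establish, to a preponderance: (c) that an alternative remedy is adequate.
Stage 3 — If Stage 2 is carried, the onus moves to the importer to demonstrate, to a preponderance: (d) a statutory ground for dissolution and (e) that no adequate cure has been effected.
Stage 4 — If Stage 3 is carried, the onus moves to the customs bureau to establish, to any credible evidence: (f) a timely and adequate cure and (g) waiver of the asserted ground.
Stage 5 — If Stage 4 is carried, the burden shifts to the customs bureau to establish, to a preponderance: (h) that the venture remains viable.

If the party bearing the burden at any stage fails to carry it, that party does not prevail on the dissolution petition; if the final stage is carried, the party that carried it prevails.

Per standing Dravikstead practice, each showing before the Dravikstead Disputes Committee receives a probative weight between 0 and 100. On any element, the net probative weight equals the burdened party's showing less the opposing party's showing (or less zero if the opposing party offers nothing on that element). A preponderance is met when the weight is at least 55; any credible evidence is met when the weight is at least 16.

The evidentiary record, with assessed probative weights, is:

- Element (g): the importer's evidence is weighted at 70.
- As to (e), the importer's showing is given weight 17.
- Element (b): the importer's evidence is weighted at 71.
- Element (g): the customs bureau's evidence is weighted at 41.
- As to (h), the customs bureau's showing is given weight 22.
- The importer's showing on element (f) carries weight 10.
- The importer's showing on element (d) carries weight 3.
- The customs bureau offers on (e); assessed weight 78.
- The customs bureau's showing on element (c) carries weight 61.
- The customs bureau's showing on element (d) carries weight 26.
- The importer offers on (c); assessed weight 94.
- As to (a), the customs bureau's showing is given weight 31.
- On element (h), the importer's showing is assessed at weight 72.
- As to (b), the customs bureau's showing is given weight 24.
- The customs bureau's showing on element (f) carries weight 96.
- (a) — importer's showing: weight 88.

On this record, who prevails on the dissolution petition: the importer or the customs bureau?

customs bureau

Stage 1 (importer, a preponderance, weight is at least 55): (a) net 88−31=57 ≥ 55 — meets; (b) net 71−24=47 < 55 — fails.
  Not every element is met, so the importer fails to carry Stage 1.
So the customs bureau prevails.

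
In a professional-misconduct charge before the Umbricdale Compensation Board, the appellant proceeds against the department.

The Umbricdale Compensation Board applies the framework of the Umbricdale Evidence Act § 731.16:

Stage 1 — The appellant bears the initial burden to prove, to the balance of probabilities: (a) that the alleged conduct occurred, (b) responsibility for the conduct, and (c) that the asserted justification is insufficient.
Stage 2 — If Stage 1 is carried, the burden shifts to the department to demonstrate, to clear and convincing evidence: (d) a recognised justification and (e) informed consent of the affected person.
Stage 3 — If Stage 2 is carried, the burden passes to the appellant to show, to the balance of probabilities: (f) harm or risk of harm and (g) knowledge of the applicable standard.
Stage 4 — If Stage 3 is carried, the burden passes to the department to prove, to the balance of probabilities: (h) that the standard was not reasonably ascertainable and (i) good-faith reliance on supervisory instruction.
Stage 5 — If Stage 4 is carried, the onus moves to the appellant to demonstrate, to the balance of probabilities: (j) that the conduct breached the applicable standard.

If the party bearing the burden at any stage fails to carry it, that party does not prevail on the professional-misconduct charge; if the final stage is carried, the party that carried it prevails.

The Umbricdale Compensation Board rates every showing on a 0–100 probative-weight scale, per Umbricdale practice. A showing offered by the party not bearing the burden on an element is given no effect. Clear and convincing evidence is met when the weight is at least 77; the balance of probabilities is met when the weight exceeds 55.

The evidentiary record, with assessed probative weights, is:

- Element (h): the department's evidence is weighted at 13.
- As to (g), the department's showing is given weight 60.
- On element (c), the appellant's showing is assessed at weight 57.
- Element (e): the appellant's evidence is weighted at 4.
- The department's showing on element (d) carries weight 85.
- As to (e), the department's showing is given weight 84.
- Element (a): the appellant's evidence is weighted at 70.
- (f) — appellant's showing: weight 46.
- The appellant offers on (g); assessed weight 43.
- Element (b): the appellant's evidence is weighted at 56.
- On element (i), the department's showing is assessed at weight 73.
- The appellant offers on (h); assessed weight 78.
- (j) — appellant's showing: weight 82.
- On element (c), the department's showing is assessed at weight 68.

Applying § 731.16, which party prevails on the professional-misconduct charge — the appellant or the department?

department

At Stage 1 the appellant must meet the balance of probabilities (weight exceeds 55): on (a) the weight is 70, which does exceed 55, so (a) meets the standard; on (b) the weight is 56, > 55, so (b) meets the standard; on (c) the weight is 57 (the department's 68 is given no effect), which does exceed 55, so (c) meets the standard.
  Stage 1 carried; the burden shifts to the department.
At Stage 2 the department must meet clear and convincing evidence (weight is at least 77): on (d) the weight is 85, which does reach 77, so (d) meets the standard; on (e) the weight is 84 (the appellant's 4 is given no effect), which does reach 77, so (e) meets the standard.
  All elements met. The burden passes to the appellant.
At Stage 3 the appellant must meet the balance of probabilities (weight exceeds 55): on (f) the weight is 46, ≤ 55, so (f) does not meet the standard; on (g) the weight is 43 (the department's 60 is given no effect), ≤ 55, so (g) does not meet the standard.
  Stage 3 not carried; the appellant fails its burden.
So the department prevails.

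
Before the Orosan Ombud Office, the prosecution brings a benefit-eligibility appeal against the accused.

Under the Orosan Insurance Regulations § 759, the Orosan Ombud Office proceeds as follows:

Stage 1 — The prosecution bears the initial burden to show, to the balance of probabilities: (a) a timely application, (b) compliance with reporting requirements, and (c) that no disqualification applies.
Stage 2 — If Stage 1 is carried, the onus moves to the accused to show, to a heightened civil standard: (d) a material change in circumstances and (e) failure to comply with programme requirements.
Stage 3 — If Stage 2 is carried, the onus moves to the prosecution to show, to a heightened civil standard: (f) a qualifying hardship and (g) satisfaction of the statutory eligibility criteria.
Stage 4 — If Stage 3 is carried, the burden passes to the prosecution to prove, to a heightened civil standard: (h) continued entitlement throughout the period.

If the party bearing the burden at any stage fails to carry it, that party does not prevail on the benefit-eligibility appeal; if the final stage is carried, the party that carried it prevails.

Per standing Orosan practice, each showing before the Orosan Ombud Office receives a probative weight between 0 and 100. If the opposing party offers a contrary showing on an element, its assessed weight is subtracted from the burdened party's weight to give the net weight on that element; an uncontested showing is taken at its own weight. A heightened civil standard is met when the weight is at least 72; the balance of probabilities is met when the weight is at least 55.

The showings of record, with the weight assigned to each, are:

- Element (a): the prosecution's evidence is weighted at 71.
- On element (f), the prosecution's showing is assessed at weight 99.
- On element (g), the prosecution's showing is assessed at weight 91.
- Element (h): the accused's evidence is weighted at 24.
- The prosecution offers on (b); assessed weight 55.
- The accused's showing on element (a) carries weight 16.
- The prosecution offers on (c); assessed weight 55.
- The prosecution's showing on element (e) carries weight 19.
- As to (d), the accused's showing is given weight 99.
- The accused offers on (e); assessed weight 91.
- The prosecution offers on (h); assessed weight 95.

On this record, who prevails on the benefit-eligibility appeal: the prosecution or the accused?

accused

Stage 1 — burden on prosecution; standard: the balance of probabilities (weight is at least 55).
    (a): 71 − 16 = 55 ≥ 55 [met]
    (b): 55 ≥ 55 [met]
    (c): 55 ≥ 55 [met]
  Stage 1 is satisfied; the onus moves to the accused.
Stage 2 — burden on accused; standard: a heightened civil standard (weight is at least 72).
    (d): 99 ≥ 72 [met]
    (e): 91 − 19 = 72 ≥ 72 [met]
  All elements met. The burden passes to the prosecution.
Stage 3 — burden on prosecution; standard: a heightened civil standard (weight is at least 72).
    (f): 99 ≥ 72 [met]
    (g): 91 ≥ 72 [met]
  Stage 3 carried; the burden remains with the prosecution.
Stage 4 — burden on prosecution; standard: a heightened civil standard (weight is at least 72).
    (h): 95 − 24 = 71 < 72 [not met]
  Not every element is met, so the prosecution fails to carry Stage 4.
The accused prevails.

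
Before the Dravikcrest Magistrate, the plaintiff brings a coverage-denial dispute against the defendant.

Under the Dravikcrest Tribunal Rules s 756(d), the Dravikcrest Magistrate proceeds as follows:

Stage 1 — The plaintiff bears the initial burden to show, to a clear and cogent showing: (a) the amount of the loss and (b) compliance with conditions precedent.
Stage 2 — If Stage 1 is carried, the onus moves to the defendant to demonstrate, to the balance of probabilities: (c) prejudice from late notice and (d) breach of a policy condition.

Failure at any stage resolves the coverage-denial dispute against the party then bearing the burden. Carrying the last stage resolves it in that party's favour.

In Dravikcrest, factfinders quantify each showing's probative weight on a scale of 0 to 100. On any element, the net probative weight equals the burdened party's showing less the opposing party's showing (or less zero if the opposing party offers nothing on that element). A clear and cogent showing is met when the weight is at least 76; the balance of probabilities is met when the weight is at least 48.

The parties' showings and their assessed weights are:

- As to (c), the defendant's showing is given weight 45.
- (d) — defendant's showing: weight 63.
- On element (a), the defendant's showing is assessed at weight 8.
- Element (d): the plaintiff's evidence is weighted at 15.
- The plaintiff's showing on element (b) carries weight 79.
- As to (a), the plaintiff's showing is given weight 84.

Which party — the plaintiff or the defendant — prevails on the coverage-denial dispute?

Stage 1 (plaintiff, a clear and cogent showing, weight is at least 76): (a) net 84−8=76 ≥ 76 — meets; (b) 79 ≥ 76 — meets.
  Stage 1 is satisfied; the onus moves to the defendant.
Stage 2 (defendant, the balance of probabilities, weight is at least 48): (c) 45 < 48 — fails; (d) net 63−15=48 ≥ 48 — meets.
  Not every element is met, so the defendant fails to carry Stage 2.
The plaintiff prevails.

plaintiff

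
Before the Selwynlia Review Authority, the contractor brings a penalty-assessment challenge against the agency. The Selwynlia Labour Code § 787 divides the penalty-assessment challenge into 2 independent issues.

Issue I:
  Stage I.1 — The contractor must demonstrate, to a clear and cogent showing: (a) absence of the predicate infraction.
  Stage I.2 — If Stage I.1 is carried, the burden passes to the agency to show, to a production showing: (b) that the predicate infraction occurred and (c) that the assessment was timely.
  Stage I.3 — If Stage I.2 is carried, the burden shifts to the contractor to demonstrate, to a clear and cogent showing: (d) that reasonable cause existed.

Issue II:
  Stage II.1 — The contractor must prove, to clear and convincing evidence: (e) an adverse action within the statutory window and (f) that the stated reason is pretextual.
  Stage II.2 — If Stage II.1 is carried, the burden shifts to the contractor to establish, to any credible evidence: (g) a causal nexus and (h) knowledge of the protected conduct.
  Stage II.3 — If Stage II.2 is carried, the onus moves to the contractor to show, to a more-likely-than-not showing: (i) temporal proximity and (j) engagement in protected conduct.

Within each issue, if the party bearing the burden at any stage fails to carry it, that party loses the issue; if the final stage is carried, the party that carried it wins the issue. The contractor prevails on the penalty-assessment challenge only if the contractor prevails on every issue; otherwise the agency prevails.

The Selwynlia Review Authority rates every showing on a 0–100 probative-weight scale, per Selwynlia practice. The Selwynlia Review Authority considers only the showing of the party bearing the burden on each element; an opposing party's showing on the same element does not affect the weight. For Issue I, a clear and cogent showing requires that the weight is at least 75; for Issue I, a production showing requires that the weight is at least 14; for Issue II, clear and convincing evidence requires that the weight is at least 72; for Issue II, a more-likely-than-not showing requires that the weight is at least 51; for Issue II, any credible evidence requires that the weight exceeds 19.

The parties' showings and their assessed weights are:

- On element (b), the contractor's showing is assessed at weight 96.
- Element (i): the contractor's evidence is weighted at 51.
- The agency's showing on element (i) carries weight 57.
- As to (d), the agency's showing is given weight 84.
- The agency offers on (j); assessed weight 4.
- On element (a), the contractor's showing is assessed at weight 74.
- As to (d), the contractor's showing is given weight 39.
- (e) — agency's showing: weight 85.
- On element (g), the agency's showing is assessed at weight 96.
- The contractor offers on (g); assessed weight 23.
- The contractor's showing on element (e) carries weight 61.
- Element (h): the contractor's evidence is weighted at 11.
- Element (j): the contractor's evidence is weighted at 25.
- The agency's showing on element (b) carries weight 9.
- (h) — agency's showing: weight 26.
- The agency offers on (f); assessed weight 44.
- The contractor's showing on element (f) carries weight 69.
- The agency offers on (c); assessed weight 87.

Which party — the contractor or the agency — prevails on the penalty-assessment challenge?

agency

— Issue I —
Stage I.1 — burden on contractor; standard: a clear and cogent showing (weight is at least 75).
    (a): 74 < 75 [not met]
  Not every element is met, so the contractor fails to carry Stage I.1.
The agency prevails on this issue.
— Issue II —
At Stage II.1 the contractor must meet clear and convincing evidence (weight is at least 72): on (e) the weight is 61 (the agency's 85 is given no effect), < 72, so (e) does not meet the standard; on (f) the weight is 69 (the agency's 44 is given no effect), which does not reach 72, so (f) does not meet the standard.
  Not every element is met, so the contractor fails to carry Stage II.1.
The agency prevails on this issue.
Per-issue: Issue I → agency; Issue II → agency. The contractor must prevail on every issue; overall, the agency prevails.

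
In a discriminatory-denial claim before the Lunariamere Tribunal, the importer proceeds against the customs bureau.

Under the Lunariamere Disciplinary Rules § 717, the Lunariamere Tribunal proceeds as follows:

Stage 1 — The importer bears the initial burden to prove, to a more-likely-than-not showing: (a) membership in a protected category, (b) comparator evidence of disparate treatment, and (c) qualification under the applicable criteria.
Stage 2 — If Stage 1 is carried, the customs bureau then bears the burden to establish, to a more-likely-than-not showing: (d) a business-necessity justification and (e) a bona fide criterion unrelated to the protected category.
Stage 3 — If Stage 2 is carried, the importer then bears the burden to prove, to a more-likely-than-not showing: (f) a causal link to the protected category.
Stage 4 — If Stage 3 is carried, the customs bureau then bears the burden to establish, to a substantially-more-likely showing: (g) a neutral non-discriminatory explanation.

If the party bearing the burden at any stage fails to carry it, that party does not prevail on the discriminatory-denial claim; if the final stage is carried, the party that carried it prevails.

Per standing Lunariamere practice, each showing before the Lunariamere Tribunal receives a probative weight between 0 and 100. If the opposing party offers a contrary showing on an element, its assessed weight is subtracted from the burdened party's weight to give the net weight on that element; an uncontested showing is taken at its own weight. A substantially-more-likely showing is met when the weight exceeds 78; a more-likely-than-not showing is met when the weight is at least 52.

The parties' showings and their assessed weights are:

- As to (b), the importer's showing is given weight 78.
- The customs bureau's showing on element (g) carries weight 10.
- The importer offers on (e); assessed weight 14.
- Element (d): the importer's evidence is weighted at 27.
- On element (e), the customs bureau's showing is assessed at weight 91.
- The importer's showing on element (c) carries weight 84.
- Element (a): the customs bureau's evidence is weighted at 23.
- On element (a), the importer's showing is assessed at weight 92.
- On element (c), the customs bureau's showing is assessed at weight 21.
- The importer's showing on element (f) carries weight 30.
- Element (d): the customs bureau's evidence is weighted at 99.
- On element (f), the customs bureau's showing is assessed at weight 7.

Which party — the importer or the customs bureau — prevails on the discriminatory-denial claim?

customs bureau

At Stage 1 the importer must meet a more-likely-than-not showing (weight is at least 52): on (a) the weight is 92 less the opposing 23 gives net 69, ≥ 52, so (a) meets the standard; on (b) the weight is 78, which does reach 52, so (b) meets the standard; on (c) the weight is 84 less the opposing 21 gives net 63, ≥ 52, so (c) meets the standard.
  The importer carries Stage 1; the customs bureau now bears the burden.
At Stage 2 the customs bureau must meet a more-likely-than-not showing (weight is at least 52): on (d) the weight is 99 less the opposing 27 gives net 72, which does reach 52, so (d) meets the standard; on (e) the weight is 91 less the opposing 14 gives net 77, which does reach 52, so (e) meets the standard.
  Stage 2 is satisfied; the onus moves to the importer.
At Stage 3 the importer must meet a more-likely-than-not showing (weight is at least 52): on (f) the weight is 30 less the opposing 7 gives net 23, < 52, so (f) does not meet the standard.
  Not every element is met, so the importer fails to carry Stage 3.
So the customs bureau prevails.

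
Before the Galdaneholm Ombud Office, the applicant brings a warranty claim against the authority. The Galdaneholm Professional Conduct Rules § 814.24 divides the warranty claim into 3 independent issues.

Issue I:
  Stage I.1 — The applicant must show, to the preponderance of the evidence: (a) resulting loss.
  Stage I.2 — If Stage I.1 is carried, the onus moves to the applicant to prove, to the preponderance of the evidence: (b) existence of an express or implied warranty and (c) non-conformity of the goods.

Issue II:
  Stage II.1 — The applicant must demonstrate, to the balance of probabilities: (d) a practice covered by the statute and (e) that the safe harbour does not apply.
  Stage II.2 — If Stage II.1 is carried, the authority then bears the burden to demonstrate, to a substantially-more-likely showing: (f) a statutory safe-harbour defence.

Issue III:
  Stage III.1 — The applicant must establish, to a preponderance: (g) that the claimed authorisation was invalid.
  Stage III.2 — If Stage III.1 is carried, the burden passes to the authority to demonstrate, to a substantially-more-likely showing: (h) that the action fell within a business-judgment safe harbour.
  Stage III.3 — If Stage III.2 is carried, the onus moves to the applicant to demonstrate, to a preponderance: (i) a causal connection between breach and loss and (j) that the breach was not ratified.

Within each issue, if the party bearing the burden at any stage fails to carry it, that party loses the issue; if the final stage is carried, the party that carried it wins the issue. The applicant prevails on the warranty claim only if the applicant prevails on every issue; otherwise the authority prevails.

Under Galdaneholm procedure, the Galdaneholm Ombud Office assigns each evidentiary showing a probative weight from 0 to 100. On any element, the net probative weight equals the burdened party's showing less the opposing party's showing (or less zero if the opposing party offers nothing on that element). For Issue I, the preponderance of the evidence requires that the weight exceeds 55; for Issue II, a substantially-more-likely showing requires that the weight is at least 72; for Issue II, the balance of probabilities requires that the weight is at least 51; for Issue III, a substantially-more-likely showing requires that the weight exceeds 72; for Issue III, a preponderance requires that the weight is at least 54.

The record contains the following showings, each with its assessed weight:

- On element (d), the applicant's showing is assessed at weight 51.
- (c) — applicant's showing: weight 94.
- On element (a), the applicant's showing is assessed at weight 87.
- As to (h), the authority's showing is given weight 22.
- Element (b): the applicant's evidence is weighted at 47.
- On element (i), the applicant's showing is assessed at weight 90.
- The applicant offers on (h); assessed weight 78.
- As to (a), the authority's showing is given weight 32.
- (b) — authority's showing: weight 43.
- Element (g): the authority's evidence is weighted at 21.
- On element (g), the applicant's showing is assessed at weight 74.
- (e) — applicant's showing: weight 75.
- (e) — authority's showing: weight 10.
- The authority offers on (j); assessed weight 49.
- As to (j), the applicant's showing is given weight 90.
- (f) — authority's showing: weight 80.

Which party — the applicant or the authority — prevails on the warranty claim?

— Issue I —
At Stage I.1 the applicant must meet the preponderance of the evidence (weight exceeds 55): on (a) the weight is 87 less the opposing 32 gives net 55, which does not exceed 55, so (a) does not meet the standard.
  Not every element is met, so the applicant fails to carry Stage I.1.
So the authority prevails on this issue.
— Issue II —
Stage II.1 — burden on applicant; standard: the balance of probabilities (weight is at least 51).
    (d): 51 ≥ 51 [met]
    (e): 75 − 10 = 65 ≥ 51 [met]
  Stage II.1 is satisfied; the onus moves to the authority.
Stage II.2 — burden on authority; standard: a substantially-more-likely showing (weight is at least 72).
    (f): 80 ≥ 72 [met]
  Stage II.2 carried; the final stage is satisfied.
With every stage satisfied, the authority prevails on this issue.
— Issue III —
At Stage III.1 the applicant must meet a preponderance (weight is at least 54): on (g) the weight is 74 less the opposing 21 gives net 53, < 54, so (g) does not meet the standard.
  Not every element is met, so the applicant fails to carry Stage III.1.
The analysis ends at Stage III.1; the authority prevails on this issue.
Per-issue: Issue I → authority; Issue II → authority; Issue III → authority. The applicant must prevail on every issue; overall, the authority prevails.

authority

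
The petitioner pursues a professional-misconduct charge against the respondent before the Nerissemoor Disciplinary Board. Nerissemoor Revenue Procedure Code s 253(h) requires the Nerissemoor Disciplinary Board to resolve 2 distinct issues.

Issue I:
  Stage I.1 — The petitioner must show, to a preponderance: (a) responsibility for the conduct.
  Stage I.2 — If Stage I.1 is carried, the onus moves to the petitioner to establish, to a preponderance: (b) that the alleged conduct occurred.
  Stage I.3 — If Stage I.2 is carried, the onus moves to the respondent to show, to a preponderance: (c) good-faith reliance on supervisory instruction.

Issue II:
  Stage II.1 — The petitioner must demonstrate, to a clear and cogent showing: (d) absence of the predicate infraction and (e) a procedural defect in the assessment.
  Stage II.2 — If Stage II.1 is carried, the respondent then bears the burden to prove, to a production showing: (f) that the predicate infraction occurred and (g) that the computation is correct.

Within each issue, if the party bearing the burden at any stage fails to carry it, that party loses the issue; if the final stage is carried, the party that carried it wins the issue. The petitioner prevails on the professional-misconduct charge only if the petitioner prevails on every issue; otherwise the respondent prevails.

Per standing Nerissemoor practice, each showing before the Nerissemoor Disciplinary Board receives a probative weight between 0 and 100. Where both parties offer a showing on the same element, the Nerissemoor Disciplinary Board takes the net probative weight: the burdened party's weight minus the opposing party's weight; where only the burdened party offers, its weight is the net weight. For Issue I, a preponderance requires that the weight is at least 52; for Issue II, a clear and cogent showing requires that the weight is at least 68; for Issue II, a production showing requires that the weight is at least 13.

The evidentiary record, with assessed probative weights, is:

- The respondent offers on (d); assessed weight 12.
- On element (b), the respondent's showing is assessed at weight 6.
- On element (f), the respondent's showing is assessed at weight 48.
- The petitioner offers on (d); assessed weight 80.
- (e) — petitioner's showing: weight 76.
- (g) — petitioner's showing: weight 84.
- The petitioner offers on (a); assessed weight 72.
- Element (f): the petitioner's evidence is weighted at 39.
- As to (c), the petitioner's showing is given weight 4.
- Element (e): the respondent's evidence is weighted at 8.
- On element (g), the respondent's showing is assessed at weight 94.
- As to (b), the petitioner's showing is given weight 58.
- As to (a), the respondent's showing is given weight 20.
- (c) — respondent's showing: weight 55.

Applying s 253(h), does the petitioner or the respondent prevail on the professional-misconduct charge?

— Issue I —
Stage I.1 — burden on petitioner; standard: a preponderance (weight is at least 52).
    (a): 72 − 20 = 52 ≥ 52 [met]
  Stage I.1 is satisfied; the petitioner continues to bear the burden.
Stage I.2 — burden on petitioner; standard: a preponderance (weight is at least 52).
    (b): 58 − 6 = 52 ≥ 52 [met]
  Stage I.2 carried; the burden shifts to the respondent.
Stage I.3 — burden on respondent; standard: a preponderance (weight is at least 52).
    (c): 55 − 4 = 51 < 52 [not met]
  Not every element is met, so the respondent fails to carry Stage I.3.
So the petitioner prevails on this issue.
— Issue II —
Stage II.1 (petitioner, a clear and cogent showing, weight is at least 68): (d) net 80−12=68 ≥ 68 — meets; (e) net 76−8=68 ≥ 68 — meets.
  Stage II.1 is satisfied; the onus moves to the respondent.
Stage II.2 (respondent, a production showing, weight is at least 13): (f) net 48−39=9 < 13 — fails; (g) net 94−84=10 < 13 — fails.
  Stage II.2 not carried; the respondent fails its burden.
The analysis ends at Stage II.2; the petitioner prevails on this issue.
Per-issue: Issue I → petitioner; Issue II → petitioner. The petitioner must prevail on every issue; overall, the petitioner prevails.

petitioner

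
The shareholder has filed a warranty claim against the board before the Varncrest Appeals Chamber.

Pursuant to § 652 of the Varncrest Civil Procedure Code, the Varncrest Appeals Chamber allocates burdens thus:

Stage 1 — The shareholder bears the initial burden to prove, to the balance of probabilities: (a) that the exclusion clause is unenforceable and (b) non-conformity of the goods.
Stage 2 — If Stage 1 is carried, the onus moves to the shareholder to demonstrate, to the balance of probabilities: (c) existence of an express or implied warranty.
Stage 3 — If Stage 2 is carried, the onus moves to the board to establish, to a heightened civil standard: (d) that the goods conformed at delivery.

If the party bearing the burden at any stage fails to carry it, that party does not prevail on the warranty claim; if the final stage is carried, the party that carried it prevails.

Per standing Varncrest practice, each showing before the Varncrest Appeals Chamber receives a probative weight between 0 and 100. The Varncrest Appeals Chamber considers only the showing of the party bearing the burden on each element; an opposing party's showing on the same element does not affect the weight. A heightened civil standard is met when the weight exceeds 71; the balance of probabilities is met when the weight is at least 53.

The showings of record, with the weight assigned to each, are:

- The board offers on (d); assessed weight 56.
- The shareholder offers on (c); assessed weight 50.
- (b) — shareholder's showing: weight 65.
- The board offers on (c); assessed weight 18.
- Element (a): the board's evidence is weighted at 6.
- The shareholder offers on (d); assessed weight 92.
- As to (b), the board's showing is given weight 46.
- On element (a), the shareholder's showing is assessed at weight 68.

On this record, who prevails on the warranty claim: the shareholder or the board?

board

At Stage 1 the shareholder must meet the balance of probabilities (weight is at least 53): on (a) the weight is 68 (the board's 6 is given no effect), ≥ 53, so (a) meets the standard; on (b) the weight is 65 (the board's 46 is given no effect), ≥ 53, so (b) meets the standard.
  Stage 1 is satisfied; the shareholder continues to bear the burden.
At Stage 2 the shareholder must meet the balance of probabilities (weight is at least 53): on (c) the weight is 50 (the board's 18 is given no effect), which does not reach 53, so (c) does not meet the standard.
  Not every element is met, so the shareholder fails to carry Stage 2.
So the board prevails.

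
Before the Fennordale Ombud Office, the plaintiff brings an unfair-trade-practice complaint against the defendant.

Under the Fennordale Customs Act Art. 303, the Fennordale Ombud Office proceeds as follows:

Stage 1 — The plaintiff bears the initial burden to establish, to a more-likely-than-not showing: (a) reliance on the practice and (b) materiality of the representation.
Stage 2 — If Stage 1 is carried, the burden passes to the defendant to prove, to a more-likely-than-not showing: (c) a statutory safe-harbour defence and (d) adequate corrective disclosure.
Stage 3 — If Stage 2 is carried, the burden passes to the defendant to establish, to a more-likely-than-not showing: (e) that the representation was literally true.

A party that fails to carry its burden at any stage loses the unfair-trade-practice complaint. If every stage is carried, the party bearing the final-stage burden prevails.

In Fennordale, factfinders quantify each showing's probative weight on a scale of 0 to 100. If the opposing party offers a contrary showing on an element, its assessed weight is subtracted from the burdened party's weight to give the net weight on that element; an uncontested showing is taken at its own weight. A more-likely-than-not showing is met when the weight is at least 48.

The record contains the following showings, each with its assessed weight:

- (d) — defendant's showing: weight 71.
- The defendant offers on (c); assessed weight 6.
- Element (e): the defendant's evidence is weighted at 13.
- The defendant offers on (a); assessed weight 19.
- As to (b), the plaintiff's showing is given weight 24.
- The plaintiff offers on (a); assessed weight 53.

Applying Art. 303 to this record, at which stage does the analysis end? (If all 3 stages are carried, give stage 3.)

stage 1

Stage 1 — burden on plaintiff; standard: a more-likely-than-not showing (weight is at least 48).
    (a): 53 − 19 = 34 < 48 [not met]
    (b): 24 < 48 [not met]
  Not every element is met, so the plaintiff fails to carry Stage 1.
So the defendant prevails.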